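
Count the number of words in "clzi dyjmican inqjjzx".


Input string: 'clzi dyjmican inqjjzx'
Operation: split by spaces
Words found: 'clzi', 'dyjmican', 'inqjjzx'
Word count: 3


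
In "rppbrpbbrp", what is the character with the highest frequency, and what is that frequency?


Input: 'rppbrpbbrp'
Operation: tally each character
Counts: 'b':3, 'p':4, 'r':3
Maximum: 'p' appears 4 times


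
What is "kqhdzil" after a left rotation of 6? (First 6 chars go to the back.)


Input: 'kqhdzil', shift = 6
Operation: split at index 6 and swap parts
Front part s[0:6] = 'kqhdzi'
Back part s[6:] = 'l'
Rotated = back + front = 'l' + 'kqhdzi'
Result: lkqhdzi


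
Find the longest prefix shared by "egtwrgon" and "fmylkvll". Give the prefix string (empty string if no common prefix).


String 1: 'egtwrgon'
String 2: 'fmylkvll'
Compare position by position:
pos 0: 'e' vs 'f' differ -> stop
Longest common prefix: "" (length 0)


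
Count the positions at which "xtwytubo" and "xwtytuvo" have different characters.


String 1: 'xtwytubo'
String 2: 'xwtytuvo'
Compare each position: pos 0: 'x'=='x', pos 1: 't'!='w', pos 2: 'w'!='t', pos 3: 'y'=='y', pos 4: 't'=='t', pos 5: 'u'=='u', pos 6: 'b'!='v', pos 7: 'o'=='o'
Differing positions: 3
Hamming distance: 3


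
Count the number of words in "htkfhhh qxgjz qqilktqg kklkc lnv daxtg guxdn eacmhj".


Input string: 'htkfhhh qxgjz qqilktqg kklkc lnv daxtg guxdn eacmhj'
Operation: split by spaces
Words found: 'htkfhhh', 'qxgjz', 'qqilktqg', 'kklkc', 'lnv', 'daxtg', 'guxdn', 'eacmhj'
Word count: 8


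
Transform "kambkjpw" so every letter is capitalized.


Input string: 'kambkjpw'
Operation: convert each letter to uppercase
Mapping: 'k'->'K', 'a'->'A', 'm'->'M', 'b'->'B', 'k'->'K', 'j'->'J', 'p'->'P', 'w'->'W'
Result: KAMBKJPW


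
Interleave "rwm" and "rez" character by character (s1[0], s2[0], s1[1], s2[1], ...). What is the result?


String 1: 'rwm'
String 2: 'rez'
Operation: alternate characters
Pairs: 'r'+'r', 'w'+'e', 'm'+'z'
Result: rrwemz


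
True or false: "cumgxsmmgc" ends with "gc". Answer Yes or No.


Input string: 'cumgxsmmgc'
Suffix to check: 'gc'
Last 2 characters of input: 'gc'
Match: True
Result: Yes


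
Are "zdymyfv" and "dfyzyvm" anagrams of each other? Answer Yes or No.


String 1: 'zdymyfv' -> sorted: 'dfmvyyz'
String 2: 'dfyzyvm' -> sorted: 'dfmvyyz'
Compare sorted forms: 'dfmvyyz' == 'dfmvyyz'
Anagram: Yes


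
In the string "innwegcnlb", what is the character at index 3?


Input string: 'innwegcnlb'
Operation: get character at index 3
Index mapping: s[0]='i', s[1]='n', s[2]='n', s[3]='w'
Result: 'w'


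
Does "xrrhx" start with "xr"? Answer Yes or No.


Input string: 'xrrhx'
Prefix to check: 'xr'
First 2 characters of input: 'xr'
Match: True
Result: Yes


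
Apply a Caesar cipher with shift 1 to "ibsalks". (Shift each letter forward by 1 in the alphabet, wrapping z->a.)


Input: 'ibsalks', shift = 1
Operation: for each letter, (position + 1) mod 26
Mapping: 'i'(8+1=9)->'j', 'b'(1+1=2)->'c', 's'(18+1=19)->'t', 'a'(0+1=1)->'b', 'l'(11+1=12)->'m', 'k'(10+1=11)->'l', 's'(18+1=19)->'t'
Result: jctbmlt


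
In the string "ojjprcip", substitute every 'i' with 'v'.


Input string: 'ojjprcip'
Operation: replace 'i' with 'v'
Positions of 'i': 6
After replacement: ojjprcvp


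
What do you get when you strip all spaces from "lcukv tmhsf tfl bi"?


Input string: 'lcukv tmhsf tfl bi'
Operation: remove all spaces
Words: 'lcukv', 'tmhsf', 'tfl', 'bi'
Join without spaces: lcukvtmhsftflbi


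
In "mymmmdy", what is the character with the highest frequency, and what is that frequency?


Input: 'mymmmdy'
Operation: tally each character
Counts: 'd':1, 'm':4, 'y':2
Maximum: 'm' appears 4 times


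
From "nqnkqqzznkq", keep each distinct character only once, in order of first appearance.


Input: 'nqnkqqzznkq'
Operation: keep first occurrence of each character
Scan: s[0]='n' new -> keep; s[1]='q' new -> keep; s[2]='n' seen -> skip; s[3]='k' new -> keep; s[4]='q' seen -> skip; s[5]='q' seen -> skip; s[6]='z' new -> keep; s[7]='z' seen -> skip; s[8]='n' seen -> skip; s[9]='k' seen -> skip; s[10]='q' seen -> skip
Result: nqkz


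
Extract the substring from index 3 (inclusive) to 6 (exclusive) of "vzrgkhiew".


Input string: 'vzrgkhiew'
Operation: slice [3:6]
Extract characters: s[3]='g', s[4]='k', s[5]='h'
Result: gkh


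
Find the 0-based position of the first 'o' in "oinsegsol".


Input string: 'oinsegsol'
Target: 'o'
Scanning left to right: s[0]='o'
First match at index: 0


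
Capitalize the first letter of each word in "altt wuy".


Input string: 'altt wuy'
Operation: capitalize first letter of each word
Word transformations: 'altt'->'Altt', 'wuy'->'Wuy'
Result: Altt Wuy


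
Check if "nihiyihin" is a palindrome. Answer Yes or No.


Input string: 'nihiyihin'
Reversed: 'nihiyihin'
Compare pairs: s[0]='n' vs s[8]='n' (match), s[1]='i' vs s[7]='i' (match), s[2]='h' vs s[6]='h' (match), s[3]='i' vs s[5]='i' (match)
Palindrome: Yes


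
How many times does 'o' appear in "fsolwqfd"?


Input string: 'fsolwqfd'
Target character: 'o'
Scan each position: s[2]='o'
Matches found at indices: 2
Total: 1


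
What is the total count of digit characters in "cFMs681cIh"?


Input string: 'cFMs681cIh'
Operation: count digit characters (0-9)
Scan: 'c', 'F', 'M', 's', '6'(digit), '8'(digit), '1'(digit), 'c', 'I', 'h'
Digits found: 3
Result: 3


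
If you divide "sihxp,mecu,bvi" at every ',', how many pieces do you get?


Input string: 'sihxp,mecu,bvi'
Delimiter: ','
Split result: 'sihxp', 'mecu', 'bvi'
Number of parts: 3


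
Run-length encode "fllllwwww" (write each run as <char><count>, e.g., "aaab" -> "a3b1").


Input: 'fllllwwww'
Operation: identify consecutive runs
Runs: 'f' -> f1, 'llll' -> l4, 'wwww' -> w4
Encoded: f1l4w4


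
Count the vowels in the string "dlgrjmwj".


Input string: 'dlgrjmwj'
Operation: count vowels (a, e, i, o, u)
Scan: s[0]='d', s[1]='l', s[2]='g', s[3]='r', s[4]='j', s[5]='m', s[6]='w', s[7]='j'
Vowels found: 0
Result: 0


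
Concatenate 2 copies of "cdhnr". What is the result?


Input string: 'cdhnr'
Operation: repeat 2 times
Concatenation: 'cdhnr' + 'cdhnr'
Result: cdhnrcdhnr


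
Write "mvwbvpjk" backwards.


Input string: 'mvwbvpjk'
Operation: reverse character order
Original order: 'm' -> 'v' -> 'w' -> 'b' -> 'v' -> 'p' -> 'j' -> 'k'
Reversed order: 'k' -> 'j' -> 'p' -> 'v' -> 'b' -> 'w' -> 'v' -> 'm'
Result: kjpvbwvm


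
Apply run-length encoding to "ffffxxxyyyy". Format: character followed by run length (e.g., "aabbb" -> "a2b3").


Input: 'ffffxxxyyyy'
Operation: identify consecutive runs
Runs: 'ffff' -> f4, 'xxx' -> x3, 'yyyy' -> y4
Encoded: f4x3y4


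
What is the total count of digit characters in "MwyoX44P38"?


Input string: 'MwyoX44P38'
Operation: count digit characters (0-9)
Scan: 'M', 'w', 'y', 'o', 'X', '4'(digit), '4'(digit), 'P', '3'(digit), '8'(digit)
Digits found: 4
Result: 4


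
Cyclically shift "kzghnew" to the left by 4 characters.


Input: 'kzghnew', shift = 4
Operation: split at index 4 and swap parts
Front part s[0:4] = 'kzgh'
Back part s[4:] = 'new'
Rotated = back + front = 'new' + 'kzgh'
Result: newkzgh


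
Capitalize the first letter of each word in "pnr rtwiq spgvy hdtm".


Input string: 'pnr rtwiq spgvy hdtm'
Operation: capitalize first letter of each word
Word transformations: 'pnr'->'Pnr', 'rtwiq'->'Rtwiq', 'spgvy'->'Spgvy', 'hdtm'->'Hdtm'
Result: Pnr Rtwiq Spgvy Hdtm


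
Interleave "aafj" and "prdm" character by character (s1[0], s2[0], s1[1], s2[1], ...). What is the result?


String 1: 'aafj'
String 2: 'prdm'
Operation: alternate characters
Pairs: 'a'+'p', 'a'+'r', 'f'+'d', 'j'+'m'
Result: aparfdjm


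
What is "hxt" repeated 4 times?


Input string: 'hxt'
Operation: repeat 4 times
Concatenation: 'hxt' + 'hxt' + 'hxt' + 'hxt'
Result: hxthxthxthxt


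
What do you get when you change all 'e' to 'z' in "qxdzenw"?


Input string: 'qxdzenw'
Operation: replace 'e' with 'z'
Positions of 'e': 4
After replacement: qxdzznw


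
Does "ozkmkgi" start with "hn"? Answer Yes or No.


Input string: 'ozkmkgi'
Prefix to check: 'hn'
First 2 characters of input: 'oz'
Match: False
Result: No


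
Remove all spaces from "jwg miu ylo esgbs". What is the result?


Input string: 'jwg miu ylo esgbs'
Operation: remove all spaces
Words: 'jwg', 'miu', 'ylo', 'esgbs'
Join without spaces: jwgmiuyloesgbs


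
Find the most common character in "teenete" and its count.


Input: 'teenete'
Operation: tally each character
Counts: 'e':4, 'n':1, 't':2
Maximum: 'e' appears 4 times


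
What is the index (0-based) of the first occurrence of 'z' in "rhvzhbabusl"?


Input string: 'rhvzhbabusl'
Target: 'z'
Scanning left to right: s[0]='r', s[1]='h', s[2]='v', s[3]='z'
First match at index: 3


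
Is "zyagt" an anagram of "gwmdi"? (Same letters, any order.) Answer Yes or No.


String 1: 'gwmdi' -> sorted: 'dgimw'
String 2: 'zyagt' -> sorted: 'agtyz'
Compare sorted forms: 'dgimw' != 'agtyz'
Anagram: No


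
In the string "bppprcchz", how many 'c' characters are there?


Input string: 'bppprcchz'
Target character: 'c'
Scan each position: s[5]='c', s[6]='c'
Matches found at indices: 5, 6
Total: 2


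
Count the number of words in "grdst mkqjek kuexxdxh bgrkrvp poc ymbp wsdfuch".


Input string: 'grdst mkqjek kuexxdxh bgrkrvp poc ymbp wsdfuch'
Operation: split by spaces
Words found: 'grdst', 'mkqjek', 'kuexxdxh', 'bgrkrvp', 'poc', 'ymbp', 'wsdfuch'
Word count: 7


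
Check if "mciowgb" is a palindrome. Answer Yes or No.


Input string: 'mciowgb'
Reversed: 'bgwoicm'
Compare pairs: s[0]='m' vs s[6]='b' (mismatch), s[1]='c' vs s[5]='g' (mismatch), s[2]='i' vs s[4]='w' (mismatch)
Palindrome: No


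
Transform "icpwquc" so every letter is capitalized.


Input string: 'icpwquc'
Operation: convert each letter to uppercase
Mapping: 'i'->'I', 'c'->'C', 'p'->'P', 'w'->'W', 'q'->'Q', 'u'->'U', 'c'->'C'
Result: ICPWQUC


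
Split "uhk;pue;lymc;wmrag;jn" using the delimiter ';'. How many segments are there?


Input string: 'uhk;pue;lymc;wmrag;jn'
Delimiter: ';'
Split result: 'uhk', 'pue', 'lymc', 'wmrag', 'jn'
Number of parts: 5


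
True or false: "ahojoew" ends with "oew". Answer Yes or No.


Input string: 'ahojoew'
Suffix to check: 'oew'
Last 3 characters of input: 'oew'
Match: True
Result: Yes


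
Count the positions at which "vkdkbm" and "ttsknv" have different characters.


String 1: 'vkdkbm'
String 2: 'ttsknv'
Compare each position: pos 0: 'v'!='t', pos 1: 'k'!='t', pos 2: 'd'!='s', pos 3: 'k'=='k', pos 4: 'b'!='n', pos 5: 'm'!='v'
Differing positions: 5
Hamming distance: 5


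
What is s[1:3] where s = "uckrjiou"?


Input string: 'uckrjiou'
Operation: slice [1:3]
Extract characters: s[1]='c', s[2]='k'
Result: ck


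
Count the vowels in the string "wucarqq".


Input string: 'wucarqq'
Operation: count vowels (a, e, i, o, u)
Scan: s[0]='w', s[1]='u' (vowel), s[2]='c', s[3]='a' (vowel), s[4]='r', s[5]='q', s[6]='q'
Vowels found: 2
Result: 2


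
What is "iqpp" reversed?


Input string: 'iqpp'
Operation: reverse character order
Original order: 'i' -> 'q' -> 'p' -> 'p'
Reversed order: 'p' -> 'p' -> 'q' -> 'i'
Result: ppqi


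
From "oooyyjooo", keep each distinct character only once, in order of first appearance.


Input: 'oooyyjooo'
Operation: keep first occurrence of each character
Scan: s[0]='o' new -> keep; s[1]='o' seen -> skip; s[2]='o' seen -> skip; s[3]='y' new -> keep; s[4]='y' seen -> skip; s[5]='j' new -> keep; s[6]='o' seen -> skip; s[7]='o' seen -> skip; s[8]='o' seen -> skip
Result: oyj


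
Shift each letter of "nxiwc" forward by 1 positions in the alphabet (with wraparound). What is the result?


Input: 'nxiwc', shift = 1
Operation: for each letter, (position + 1) mod 26
Mapping: 'n'(13+1=14)->'o', 'x'(23+1=24)->'y', 'i'(8+1=9)->'j', 'w'(22+1=23)->'x', 'c'(2+1=3)->'d'
Result: oyjxd


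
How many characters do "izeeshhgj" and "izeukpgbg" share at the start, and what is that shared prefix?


String 1: 'izeeshhgj'
String 2: 'izeukpgbg'
Compare position by position:
pos 0: 'i' vs 'i' match
pos 1: 'z' vs 'z' match
pos 2: 'e' vs 'e' match
pos 3: 'e' vs 'u' differ -> stop
Longest common prefix: "ize" (length 3)


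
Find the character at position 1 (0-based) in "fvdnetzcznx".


Input string: 'fvdnetzcznx'
Operation: get character at index 1
Index mapping: s[0]='f', s[1]='v'
Result: 'v'


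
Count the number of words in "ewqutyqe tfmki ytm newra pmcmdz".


Input string: 'ewqutyqe tfmki ytm newra pmcmdz'
Operation: split by spaces
Words found: 'ewqutyqe', 'tfmki', 'ytm', 'newra', 'pmcmdz'
Word count: 5


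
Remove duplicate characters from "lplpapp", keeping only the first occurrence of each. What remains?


Input: 'lplpapp'
Operation: keep first occurrence of each character
Scan: s[0]='l' new -> keep; s[1]='p' new -> keep; s[2]='l' seen -> skip; s[3]='p' seen -> skip; s[4]='a' new -> keep; s[5]='p' seen -> skip; s[6]='p' seen -> skip
Result: lpa


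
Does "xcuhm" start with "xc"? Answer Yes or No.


Input string: 'xcuhm'
Prefix to check: 'xc'
First 2 characters of input: 'xc'
Match: True
Result: Yes


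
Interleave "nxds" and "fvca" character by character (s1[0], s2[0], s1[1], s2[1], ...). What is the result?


String 1: 'nxds'
String 2: 'fvca'
Operation: alternate characters
Pairs: 'n'+'f', 'x'+'v', 'd'+'c', 's'+'a'
Result: nfxvdcsa


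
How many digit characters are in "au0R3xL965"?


Input string: 'au0R3xL965'
Operation: count digit characters (0-9)
Scan: 'a', 'u', '0'(digit), 'R', '3'(digit), 'x', 'L', '9'(digit), '6'(digit), '5'(digit)
Digits found: 5
Result: 5


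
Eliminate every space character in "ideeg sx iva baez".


Input string: 'ideeg sx iva baez'
Operation: remove all spaces
Words: 'ideeg', 'sx', 'iva', 'baez'
Join without spaces: ideegsxivabaez


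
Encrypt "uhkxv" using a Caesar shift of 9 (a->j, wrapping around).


Input: 'uhkxv', shift = 9
Operation: for each letter, (position + 9) mod 26
Mapping: 'u'(20+9=29, 29 mod 26=3)->'d', 'h'(7+9=16)->'q', 'k'(10+9=19)->'t', 'x'(23+9=32, 32 mod 26=6)->'g', 'v'(21+9=30, 30 mod 26=4)->'e'
Result: dqtge


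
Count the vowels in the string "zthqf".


Input string: 'zthqf'
Operation: count vowels (a, e, i, o, u)
Scan: s[0]='z', s[1]='t', s[2]='h', s[3]='q', s[4]='f'
Vowels found: 0
Result: 0


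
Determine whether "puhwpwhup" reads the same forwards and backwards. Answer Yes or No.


Input string: 'puhwpwhup'
Reversed: 'puhwpwhup'
Compare pairs: s[0]='p' vs s[8]='p' (match), s[1]='u' vs s[7]='u' (match), s[2]='h' vs s[6]='h' (match), s[3]='w' vs s[5]='w' (match)
Palindrome: Yes


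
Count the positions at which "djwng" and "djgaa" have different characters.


String 1: 'djwng'
String 2: 'djgaa'
Compare each position: pos 0: 'd'=='d', pos 1: 'j'=='j', pos 2: 'w'!='g', pos 3: 'n'!='a', pos 4: 'g'!='a'
Differing positions: 3
Hamming distance: 3


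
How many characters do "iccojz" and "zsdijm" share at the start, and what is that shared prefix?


String 1: 'iccojz'
String 2: 'zsdijm'
Compare position by position:
pos 0: 'i' vs 'z' differ -> stop
Longest common prefix: "" (length 0)


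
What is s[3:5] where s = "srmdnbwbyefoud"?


Input string: 'srmdnbwbyefoud'
Operation: slice [3:5]
Extract characters: s[3]='d', s[4]='n'
Result: dn


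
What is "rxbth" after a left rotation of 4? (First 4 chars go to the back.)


Input: 'rxbth', shift = 4
Operation: split at index 4 and swap parts
Front part s[0:4] = 'rxbt'
Back part s[4:] = 'h'
Rotated = back + front = 'h' + 'rxbt'
Result: hrxbt


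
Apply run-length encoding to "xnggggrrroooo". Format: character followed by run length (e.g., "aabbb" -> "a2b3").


Input: 'xnggggrrroooo'
Operation: identify consecutive runs
Runs: 'x' -> x1, 'n' -> n1, 'gggg' -> g4, 'rrr' -> r3, 'oooo' -> o4
Encoded: x1n1g4r3o4


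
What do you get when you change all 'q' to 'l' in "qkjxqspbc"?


Input string: 'qkjxqspbc'
Operation: replace 'q' with 'l'
Positions of 'q': 0, 4
After replacement: lkjxlspbc


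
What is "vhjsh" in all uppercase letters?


Input string: 'vhjsh'
Operation: convert each letter to uppercase
Mapping: 'v'->'V', 'h'->'H', 'j'->'J', 's'->'S', 'h'->'H'
Result: VHJSH


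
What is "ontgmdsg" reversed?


Input string: 'ontgmdsg'
Operation: reverse character order
Original order: 'o' -> 'n' -> 't' -> 'g' -> 'm' -> 'd' -> 's' -> 'g'
Reversed order: 'g' -> 's' -> 'd' -> 'm' -> 'g' -> 't' -> 'n' -> 'o'
Result: gsdmgtno


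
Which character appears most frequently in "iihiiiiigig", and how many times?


Input: 'iihiiiiigig'
Operation: tally each character
Counts: 'g':2, 'h':1, 'i':8
Maximum: 'i' appears 8 times


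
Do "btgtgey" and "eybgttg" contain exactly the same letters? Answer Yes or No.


String 1: 'btgtgey' -> sorted: 'beggtty'
String 2: 'eybgttg' -> sorted: 'beggtty'
Compare sorted forms: 'beggtty' == 'beggtty'
Anagram: Yes


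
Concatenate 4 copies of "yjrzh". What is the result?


Input string: 'yjrzh'
Operation: repeat 4 times
Concatenation: 'yjrzh' + 'yjrzh' + 'yjrzh' + 'yjrzh'
Result: yjrzhyjrzhyjrzhyjrzh


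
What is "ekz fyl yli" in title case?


Input string: 'ekz fyl yli'
Operation: capitalize first letter of each word
Word transformations: 'ekz'->'Ekz', 'fyl'->'Fyl', 'yli'->'Yli'
Result: Ekz Fyl Yli


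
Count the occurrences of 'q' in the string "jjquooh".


Input string: 'jjquooh'
Target character: 'q'
Scan each position: s[2]='q'
Matches found at indices: 2
Total: 1


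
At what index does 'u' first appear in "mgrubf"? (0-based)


Input string: 'mgrubf'
Target: 'u'
Scanning left to right: s[0]='m', s[1]='g', s[2]='r', s[3]='u'
First match at index: 3


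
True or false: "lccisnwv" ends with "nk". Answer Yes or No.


Input string: 'lccisnwv'
Suffix to check: 'nk'
Last 2 characters of input: 'wv'
Match: False
Result: No


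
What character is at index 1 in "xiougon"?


Input string: 'xiougon'
Operation: get character at index 1
Index mapping: s[0]='x', s[1]='i'
Result: 'i'


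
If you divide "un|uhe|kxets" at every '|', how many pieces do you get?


Input string: 'un|uhe|kxets'
Delimiter: '|'
Split result: 'un', 'uhe', 'kxets'
Number of parts: 3


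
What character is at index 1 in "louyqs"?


Input string: 'louyqs'
Operation: get character at index 1
Index mapping: s[0]='l', s[1]='o'
Result: 'o'


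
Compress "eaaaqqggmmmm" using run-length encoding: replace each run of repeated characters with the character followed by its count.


Input: 'eaaaqqggmmmm'
Operation: identify consecutive runs
Runs: 'e' -> e1, 'aaa' -> a3, 'qq' -> q2, 'gg' -> g2, 'mmmm' -> m4
Encoded: e1a3q2g2m4


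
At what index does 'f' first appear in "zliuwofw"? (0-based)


Input string: 'zliuwofw'
Target: 'f'
Scanning left to right: s[0]='z', s[1]='l', s[2]='i', s[3]='u', s[4]='w', s[5]='o', s[6]='f'
First match at index: 6


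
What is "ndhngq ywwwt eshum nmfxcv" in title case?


Input string: 'ndhngq ywwwt eshum nmfxcv'
Operation: capitalize first letter of each word
Word transformations: 'ndhngq'->'Ndhngq', 'ywwwt'->'Ywwwt', 'eshum'->'Eshum', 'nmfxcv'->'Nmfxcv'
Result: Ndhngq Ywwwt Eshum Nmfxcv


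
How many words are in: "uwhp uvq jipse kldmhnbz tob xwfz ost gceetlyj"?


Input string: 'uwhp uvq jipse kldmhnbz tob xwfz ost gceetlyj'
Operation: split by spaces
Words found: 'uwhp', 'uvq', 'jipse', 'kldmhnbz', 'tob', 'xwfz', 'ost', 'gceetlyj'
Word count: 8


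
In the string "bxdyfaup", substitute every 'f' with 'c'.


Input string: 'bxdyfaup'
Operation: replace 'f' with 'c'
Positions of 'f': 4
After replacement: bxdycaup


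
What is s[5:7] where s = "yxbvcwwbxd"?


Input string: 'yxbvcwwbxd'
Operation: slice [5:7]
Extract characters: s[5]='w', s[6]='w'
Result: ww


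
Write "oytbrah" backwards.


Input string: 'oytbrah'
Operation: reverse character order
Original order: 'o' -> 'y' -> 't' -> 'b' -> 'r' -> 'a' -> 'h'
Reversed order: 'h' -> 'a' -> 'r' -> 'b' -> 't' -> 'y' -> 'o'
Result: harbtyo


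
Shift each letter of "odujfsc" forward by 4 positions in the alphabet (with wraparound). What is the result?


Input: 'odujfsc', shift = 4
Operation: for each letter, (position + 4) mod 26
Mapping: 'o'(14+4=18)->'s', 'd'(3+4=7)->'h', 'u'(20+4=24)->'y', 'j'(9+4=13)->'n', 'f'(5+4=9)->'j', 's'(18+4=22)->'w', 'c'(2+4=6)->'g'
Result: shynjwg


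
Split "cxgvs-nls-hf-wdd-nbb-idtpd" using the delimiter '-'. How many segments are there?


Input string: 'cxgvs-nls-hf-wdd-nbb-idtpd'
Delimiter: '-'
Split result: 'cxgvs', 'nls', 'hf', 'wdd', 'nbb', 'idtpd'
Number of parts: 6


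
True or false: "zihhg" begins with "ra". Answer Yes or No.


Input string: 'zihhg'
Prefix to check: 'ra'
First 2 characters of input: 'zi'
Match: False
Result: No


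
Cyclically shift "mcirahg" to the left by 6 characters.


Input: 'mcirahg', shift = 6
Operation: split at index 6 and swap parts
Front part s[0:6] = 'mcirah'
Back part s[6:] = 'g'
Rotated = back + front = 'g' + 'mcirah'
Result: gmcirah


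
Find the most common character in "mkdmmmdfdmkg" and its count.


Input: 'mkdmmmdfdmkg'
Operation: tally each character
Counts: 'd':3, 'f':1, 'g':1, 'k':2, 'm':5
Maximum: 'm' appears 5 times


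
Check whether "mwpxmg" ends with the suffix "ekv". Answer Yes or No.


Input string: 'mwpxmg'
Suffix to check: 'ekv'
Last 3 characters of input: 'xmg'
Match: False
Result: No


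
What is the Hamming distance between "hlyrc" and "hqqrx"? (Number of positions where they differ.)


String 1: 'hlyrc'
String 2: 'hqqrx'
Compare each position: pos 0: 'h'=='h', pos 1: 'l'!='q', pos 2: 'y'!='q', pos 3: 'r'=='r', pos 4: 'c'!='x'
Differing positions: 3
Hamming distance: 3


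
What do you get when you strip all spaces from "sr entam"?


Input string: 'sr entam'
Operation: remove all spaces
Words: 'sr', 'entam'
Join without spaces: srentam


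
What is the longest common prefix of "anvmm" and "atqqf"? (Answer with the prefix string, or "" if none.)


String 1: 'anvmm'
String 2: 'atqqf'
Compare position by position:
pos 0: 'a' vs 'a' match
pos 1: 'n' vs 't' differ -> stop
Longest common prefix: "a" (length 1)


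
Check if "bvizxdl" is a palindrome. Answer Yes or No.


Input string: 'bvizxdl'
Reversed: 'ldxzivb'
Compare pairs: s[0]='b' vs s[6]='l' (mismatch), s[1]='v' vs s[5]='d' (mismatch), s[2]='i' vs s[4]='x' (mismatch)
Palindrome: No


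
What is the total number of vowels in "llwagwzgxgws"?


Input string: 'llwagwzgxgws'
Operation: count vowels (a, e, i, o, u)
Scan: s[0]='l', s[1]='l', s[2]='w', s[3]='a' (vowel), s[4]='g', s[5]='w', s[6]='z', s[7]='g', s[8]='x', s[9]='g', s[10]='w', s[11]='s'
Vowels found: 1
Result: 1


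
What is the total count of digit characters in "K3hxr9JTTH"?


Input string: 'K3hxr9JTTH'
Operation: count digit characters (0-9)
Scan: 'K', '3'(digit), 'h', 'x', 'r', '9'(digit), 'J', 'T', 'T', 'H'
Digits found: 2
Result: 2


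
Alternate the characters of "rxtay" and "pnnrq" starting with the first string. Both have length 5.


String 1: 'rxtay'
String 2: 'pnnrq'
Operation: alternate characters
Pairs: 'r'+'p', 'x'+'n', 't'+'n', 'a'+'r', 'y'+'q'
Result: rpxntnaryq


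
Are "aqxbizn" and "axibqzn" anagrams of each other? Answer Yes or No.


String 1: 'aqxbizn' -> sorted: 'abinqxz'
String 2: 'axibqzn' -> sorted: 'abinqxz'
Compare sorted forms: 'abinqxz' == 'abinqxz'
Anagram: Yes


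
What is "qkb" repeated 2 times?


Input string: 'qkb'
Operation: repeat 2 times
Concatenation: 'qkb' + 'qkb'
Result: qkbqkb


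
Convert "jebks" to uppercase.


Input string: 'jebks'
Operation: convert each letter to uppercase
Mapping: 'j'->'J', 'e'->'E', 'b'->'B', 'k'->'K', 's'->'S'
Result: JEBKS


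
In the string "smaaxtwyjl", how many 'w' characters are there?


Input string: 'smaaxtwyjl'
Target character: 'w'
Scan each position: s[6]='w'
Matches found at indices: 6
Total: 1


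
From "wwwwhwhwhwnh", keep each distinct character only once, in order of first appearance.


Input: 'wwwwhwhwhwnh'
Operation: keep first occurrence of each character
Scan: s[0]='w' new -> keep; s[1]='w' seen -> skip; s[2]='w' seen -> skip; s[3]='w' seen -> skip; s[4]='h' new -> keep; s[5]='w' seen -> skip; s[6]='h' seen -> skip; s[7]='w' seen -> skip; s[8]='h' seen -> skip; s[9]='w' seen -> skip; s[10]='n' new -> keep; s[11]='h' seen -> skip
Result: whn


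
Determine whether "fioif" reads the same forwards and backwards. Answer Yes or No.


Input string: 'fioif'
Reversed: 'fioif'
Compare pairs: s[0]='f' vs s[4]='f' (match), s[1]='i' vs s[3]='i' (match)
Palindrome: Yes


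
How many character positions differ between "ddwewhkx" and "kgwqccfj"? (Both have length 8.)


String 1: 'ddwewhkx'
String 2: 'kgwqccfj'
Compare each position: pos 0: 'd'!='k', pos 1: 'd'!='g', pos 2: 'w'=='w', pos 3: 'e'!='q', pos 4: 'w'!='c', pos 5: 'h'!='c', pos 6: 'k'!='f', pos 7: 'x'!='j'
Differing positions: 7
Hamming distance: 7


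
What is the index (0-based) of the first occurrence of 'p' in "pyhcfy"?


Input string: 'pyhcfy'
Target: 'p'
Scanning left to right: s[0]='p'
First match at index: 0


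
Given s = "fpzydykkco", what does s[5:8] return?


Input string: 'fpzydykkco'
Operation: slice [5:8]
Extract characters: s[5]='y', s[6]='k', s[7]='k'
Result: ykk


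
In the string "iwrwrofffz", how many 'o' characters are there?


Input string: 'iwrwrofffz'
Target character: 'o'
Scan each position: s[5]='o'
Matches found at indices: 5
Total: 1


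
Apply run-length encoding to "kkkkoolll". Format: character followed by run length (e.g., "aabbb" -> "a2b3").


Input: 'kkkkoolll'
Operation: identify consecutive runs
Runs: 'kkkk' -> k4, 'oo' -> o2, 'lll' -> l3
Encoded: k4o2l3


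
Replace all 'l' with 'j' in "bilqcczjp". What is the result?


Input string: 'bilqcczjp'
Operation: replace 'l' with 'j'
Positions of 'l': 2
After replacement: bijqcczjp


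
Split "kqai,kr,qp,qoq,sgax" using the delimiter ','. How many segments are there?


Input string: 'kqai,kr,qp,qoq,sgax'
Delimiter: ','
Split result: 'kqai', 'kr', 'qp', 'qoq', 'sgax'
Number of parts: 5


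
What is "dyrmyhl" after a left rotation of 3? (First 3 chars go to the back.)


Input: 'dyrmyhl', shift = 3
Operation: split at index 3 and swap parts
Front part s[0:3] = 'dyr'
Back part s[3:] = 'myhl'
Rotated = back + front = 'myhl' + 'dyr'
Result: myhldyr


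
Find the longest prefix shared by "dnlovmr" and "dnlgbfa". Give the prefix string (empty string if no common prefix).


String 1: 'dnlovmr'
String 2: 'dnlgbfa'
Compare position by position:
pos 0: 'd' vs 'd' match
pos 1: 'n' vs 'n' match
pos 2: 'l' vs 'l' match
pos 3: 'o' vs 'g' differ -> stop
Longest common prefix: "dnl" (length 3)


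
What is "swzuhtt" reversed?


Input string: 'swzuhtt'
Operation: reverse character order
Original order: 's' -> 'w' -> 'z' -> 'u' -> 'h' -> 't' -> 't'
Reversed order: 't' -> 't' -> 'h' -> 'u' -> 'z' -> 'w' -> 's'
Result: tthuzws


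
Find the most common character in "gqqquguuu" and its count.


Input: 'gqqquguuu'
Operation: tally each character
Counts: 'g':2, 'q':3, 'u':4
Maximum: 'u' appears 4 times


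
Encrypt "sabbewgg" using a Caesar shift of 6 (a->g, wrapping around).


Input: 'sabbewgg', shift = 6
Operation: for each letter, (position + 6) mod 26
Mapping: 's'(18+6=24)->'y', 'a'(0+6=6)->'g', 'b'(1+6=7)->'h', 'b'(1+6=7)->'h', 'e'(4+6=10)->'k', 'w'(22+6=28, 28 mod 26=2)->'c', 'g'(6+6=12)->'m', 'g'(6+6=12)->'m'
Result: yghhkcmm


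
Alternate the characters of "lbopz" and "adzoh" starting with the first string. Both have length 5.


String 1: 'lbopz'
String 2: 'adzoh'
Operation: alternate characters
Pairs: 'l'+'a', 'b'+'d', 'o'+'z', 'p'+'o', 'z'+'h'
Result: labdozpozh


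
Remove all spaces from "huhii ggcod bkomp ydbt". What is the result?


Input string: 'huhii ggcod bkomp ydbt'
Operation: remove all spaces
Words: 'huhii', 'ggcod', 'bkomp', 'ydbt'
Join without spaces: huhiiggcodbkompydbt


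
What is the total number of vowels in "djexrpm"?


Input string: 'djexrpm'
Operation: count vowels (a, e, i, o, u)
Scan: s[0]='d', s[1]='j', s[2]='e' (vowel), s[3]='x', s[4]='r', s[5]='p', s[6]='m'
Vowels found: 1
Result: 1


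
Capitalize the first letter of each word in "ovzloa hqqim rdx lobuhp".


Input string: 'ovzloa hqqim rdx lobuhp'
Operation: capitalize first letter of each word
Word transformations: 'ovzloa'->'Ovzloa', 'hqqim'->'Hqqim', 'rdx'->'Rdx', 'lobuhp'->'Lobuhp'
Result: Ovzloa Hqqim Rdx Lobuhp


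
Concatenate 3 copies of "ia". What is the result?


Input string: 'ia'
Operation: repeat 3 times
Concatenation: 'ia' + 'ia' + 'ia'
Result: iaiaia


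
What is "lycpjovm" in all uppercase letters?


Input string: 'lycpjovm'
Operation: convert each letter to uppercase
Mapping: 'l'->'L', 'y'->'Y', 'c'->'C', 'p'->'P', 'j'->'J', 'o'->'O', 'v'->'V', 'm'->'M'
Result: LYCPJOVM


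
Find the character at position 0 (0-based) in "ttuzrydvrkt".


Input string: 'ttuzrydvrkt'
Operation: get character at index 0
Index mapping: s[0]='t'
Result: 't'


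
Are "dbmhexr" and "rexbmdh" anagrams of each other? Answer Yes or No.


String 1: 'dbmhexr' -> sorted: 'bdehmrx'
String 2: 'rexbmdh' -> sorted: 'bdehmrx'
Compare sorted forms: 'bdehmrx' == 'bdehmrx'
Anagram: Yes


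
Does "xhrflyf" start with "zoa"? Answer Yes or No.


Input string: 'xhrflyf'
Prefix to check: 'zoa'
First 3 characters of input: 'xhr'
Match: False
Result: No


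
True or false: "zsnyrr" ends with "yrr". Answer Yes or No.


Input string: 'zsnyrr'
Suffix to check: 'yrr'
Last 3 characters of input: 'yrr'
Match: True
Result: Yes


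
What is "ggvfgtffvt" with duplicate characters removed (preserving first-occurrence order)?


Input: 'ggvfgtffvt'
Operation: keep first occurrence of each character
Scan: s[0]='g' new -> keep; s[1]='g' seen -> skip; s[2]='v' new -> keep; s[3]='f' new -> keep; s[4]='g' seen -> skip; s[5]='t' new -> keep; s[6]='f' seen -> skip; s[7]='f' seen -> skip; s[8]='v' seen -> skip; s[9]='t' seen -> skip
Result: gvft


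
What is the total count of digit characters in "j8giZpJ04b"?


Input string: 'j8giZpJ04b'
Operation: count digit characters (0-9)
Scan: 'j', '8'(digit), 'g', 'i', 'Z', 'p', 'J', '0'(digit), '4'(digit), 'b'
Digits found: 3
Result: 3


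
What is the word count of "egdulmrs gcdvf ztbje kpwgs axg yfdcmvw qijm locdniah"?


Input string: 'egdulmrs gcdvf ztbje kpwgs axg yfdcmvw qijm locdniah'
Operation: split by spaces
Words found: 'egdulmrs', 'gcdvf', 'ztbje', 'kpwgs', 'axg', 'yfdcmvw', 'qijm', 'locdniah'
Word count: 8


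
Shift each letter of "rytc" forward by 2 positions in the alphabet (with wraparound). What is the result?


Input: 'rytc', shift = 2
Operation: for each letter, (position + 2) mod 26
Mapping: 'r'(17+2=19)->'t', 'y'(24+2=26, 26 mod 26=0)->'a', 't'(19+2=21)->'v', 'c'(2+2=4)->'e'
Result: tave


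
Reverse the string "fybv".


Input string: 'fybv'
Operation: reverse character order
Original order: 'f' -> 'y' -> 'b' -> 'v'
Reversed order: 'v' -> 'b' -> 'y' -> 'f'
Result: vbyf


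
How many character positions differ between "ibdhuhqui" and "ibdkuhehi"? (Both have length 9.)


String 1: 'ibdhuhqui'
String 2: 'ibdkuhehi'
Compare each position: pos 0: 'i'=='i', pos 1: 'b'=='b', pos 2: 'd'=='d', pos 3: 'h'!='k', pos 4: 'u'=='u', pos 5: 'h'=='h', pos 6: 'q'!='e', pos 7: 'u'!='h', pos 8: 'i'=='i'
Differing positions: 3
Hamming distance: 3


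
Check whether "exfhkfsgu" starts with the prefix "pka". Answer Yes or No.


Input string: 'exfhkfsgu'
Prefix to check: 'pka'
First 3 characters of input: 'exf'
Match: False
Result: No


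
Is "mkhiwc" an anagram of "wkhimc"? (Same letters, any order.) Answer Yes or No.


String 1: 'wkhimc' -> sorted: 'chikmw'
String 2: 'mkhiwc' -> sorted: 'chikmw'
Compare sorted forms: 'chikmw' == 'chikmw'
Anagram: Yes


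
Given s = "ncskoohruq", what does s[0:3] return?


Input string: 'ncskoohruq'
Operation: slice [0:3]
Extract characters: s[0]='n', s[1]='c', s[2]='s'
Result: ncs


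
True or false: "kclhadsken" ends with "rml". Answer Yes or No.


Input string: 'kclhadsken'
Suffix to check: 'rml'
Last 3 characters of input: 'ken'
Match: False
Result: No


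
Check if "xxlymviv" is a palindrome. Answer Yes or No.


Input string: 'xxlymviv'
Reversed: 'vivmylxx'
Compare pairs: s[0]='x' vs s[7]='v' (mismatch), s[1]='x' vs s[6]='i' (mismatch), s[2]='l' vs s[5]='v' (mismatch), s[3]='y' vs s[4]='m' (mismatch)
Palindrome: No


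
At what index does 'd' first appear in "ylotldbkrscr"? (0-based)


Input string: 'ylotldbkrscr'
Target: 'd'
Scanning left to right: s[0]='y', s[1]='l', s[2]='o', s[3]='t', s[4]='l', s[5]='d'
First match at index: 5


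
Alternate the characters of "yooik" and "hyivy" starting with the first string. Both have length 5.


String 1: 'yooik'
String 2: 'hyivy'
Operation: alternate characters
Pairs: 'y'+'h', 'o'+'y', 'o'+'i', 'i'+'v', 'k'+'y'
Result: yhoyoiivky


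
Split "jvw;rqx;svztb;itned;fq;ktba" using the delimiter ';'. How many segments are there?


Input string: 'jvw;rqx;svztb;itned;fq;ktba'
Delimiter: ';'
Split result: 'jvw', 'rqx', 'svztb', 'itned', 'fq', 'ktba'
Number of parts: 6


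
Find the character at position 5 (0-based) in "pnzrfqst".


Input string: 'pnzrfqst'
Operation: get character at index 5
Index mapping: s[0]='p', s[1]='n', s[2]='z', s[3]='r', s[4]='f', s[5]='q'
Result: 'q'


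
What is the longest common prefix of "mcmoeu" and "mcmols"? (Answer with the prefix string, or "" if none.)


String 1: 'mcmoeu'
String 2: 'mcmols'
Compare position by position:
pos 0: 'm' vs 'm' match
pos 1: 'c' vs 'c' match
pos 2: 'm' vs 'm' match
pos 3: 'o' vs 'o' match
pos 4: 'e' vs 'l' differ -> stop
Longest common prefix: "mcmo" (length 4)


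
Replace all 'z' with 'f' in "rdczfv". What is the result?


Input string: 'rdczfv'
Operation: replace 'z' with 'f'
Positions of 'z': 3
After replacement: rdcffv


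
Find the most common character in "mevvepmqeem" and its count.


Input: 'mevvepmqeem'
Operation: tally each character
Counts: 'e':4, 'm':3, 'p':1, 'q':1, 'v':2
Maximum: 'e' appears 4 times


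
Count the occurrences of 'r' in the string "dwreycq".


Input string: 'dwreycq'
Target character: 'r'
Scan each position: s[2]='r'
Matches found at indices: 2
Total: 1


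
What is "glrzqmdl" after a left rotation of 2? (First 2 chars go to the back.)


Input: 'glrzqmdl', shift = 2
Operation: split at index 2 and swap parts
Front part s[0:2] = 'gl'
Back part s[2:] = 'rzqmdl'
Rotated = back + front = 'rzqmdl' + 'gl'
Result: rzqmdlgl


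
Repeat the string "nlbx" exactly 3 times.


Input string: 'nlbx'
Operation: repeat 3 times
Concatenation: 'nlbx' + 'nlbx' + 'nlbx'
Result: nlbxnlbxnlbx


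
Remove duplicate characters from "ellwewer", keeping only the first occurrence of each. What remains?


Input: 'ellwewer'
Operation: keep first occurrence of each character
Scan: s[0]='e' new -> keep; s[1]='l' new -> keep; s[2]='l' seen -> skip; s[3]='w' new -> keep; s[4]='e' seen -> skip; s[5]='w' seen -> skip; s[6]='e' seen -> skip; s[7]='r' new -> keep
Result: elwr


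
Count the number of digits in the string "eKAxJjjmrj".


Input string: 'eKAxJjjmrj'
Operation: count digit characters (0-9)
Scan: 'e', 'K', 'A', 'x', 'J', 'j', 'j', 'm', 'r', 'j'
Digits found: 0
Result: 0


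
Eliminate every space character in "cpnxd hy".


Input string: 'cpnxd hy'
Operation: remove all spaces
Words: 'cpnxd', 'hy'
Join without spaces: cpnxdhy


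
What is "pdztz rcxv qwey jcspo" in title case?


Input string: 'pdztz rcxv qwey jcspo'
Operation: capitalize first letter of each word
Word transformations: 'pdztz'->'Pdztz', 'rcxv'->'Rcxv', 'qwey'->'Qwey', 'jcspo'->'Jcspo'
Result: Pdztz Rcxv Qwey Jcspo


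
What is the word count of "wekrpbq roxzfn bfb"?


Input string: 'wekrpbq roxzfn bfb'
Operation: split by spaces
Words found: 'wekrpbq', 'roxzfn', 'bfb'
Word count: 3


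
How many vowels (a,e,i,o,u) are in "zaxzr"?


Input string: 'zaxzr'
Operation: count vowels (a, e, i, o, u)
Scan: s[0]='z', s[1]='a' (vowel), s[2]='x', s[3]='z', s[4]='r'
Vowels found: 1
Result: 1


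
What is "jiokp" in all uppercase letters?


Input string: 'jiokp'
Operation: convert each letter to uppercase
Mapping: 'j'->'J', 'i'->'I', 'o'->'O', 'k'->'K', 'p'->'P'
Result: JIOKP


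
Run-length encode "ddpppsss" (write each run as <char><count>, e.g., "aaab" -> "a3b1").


Input: 'ddpppsss'
Operation: identify consecutive runs
Runs: 'dd' -> d2, 'ppp' -> p3, 'sss' -> s3
Encoded: d2p3s3


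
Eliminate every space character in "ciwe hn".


Input string: 'ciwe hn'
Operation: remove all spaces
Words: 'ciwe', 'hn'
Join without spaces: ciwehn


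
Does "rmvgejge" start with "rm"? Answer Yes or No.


Input string: 'rmvgejge'
Prefix to check: 'rm'
First 2 characters of input: 'rm'
Match: True
Result: Yes


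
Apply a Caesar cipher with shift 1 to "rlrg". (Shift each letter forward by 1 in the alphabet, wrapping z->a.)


Input: 'rlrg', shift = 1
Operation: for each letter, (position + 1) mod 26
Mapping: 'r'(17+1=18)->'s', 'l'(11+1=12)->'m', 'r'(17+1=18)->'s', 'g'(6+1=7)->'h'
Result: smsh


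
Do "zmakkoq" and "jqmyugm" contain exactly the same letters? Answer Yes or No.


String 1: 'zmakkoq' -> sorted: 'akkmoqz'
String 2: 'jqmyugm' -> sorted: 'gjmmquy'
Compare sorted forms: 'akkmoqz' != 'gjmmquy'
Anagram: No


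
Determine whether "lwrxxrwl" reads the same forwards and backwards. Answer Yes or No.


Input string: 'lwrxxrwl'
Reversed: 'lwrxxrwl'
Compare pairs: s[0]='l' vs s[7]='l' (match), s[1]='w' vs s[6]='w' (match), s[2]='r' vs s[5]='r' (match), s[3]='x' vs s[4]='x' (match)
Palindrome: Yes


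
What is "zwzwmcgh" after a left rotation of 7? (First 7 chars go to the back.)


Input: 'zwzwmcgh', shift = 7
Operation: split at index 7 and swap parts
Front part s[0:7] = 'zwzwmcg'
Back part s[7:] = 'h'
Rotated = back + front = 'h' + 'zwzwmcg'
Result: hzwzwmcg


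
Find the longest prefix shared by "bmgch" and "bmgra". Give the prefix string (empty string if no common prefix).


String 1: 'bmgch'
String 2: 'bmgra'
Compare position by position:
pos 0: 'b' vs 'b' match
pos 1: 'm' vs 'm' match
pos 2: 'g' vs 'g' match
pos 3: 'c' vs 'r' differ -> stop
Longest common prefix: "bmg" (length 3)


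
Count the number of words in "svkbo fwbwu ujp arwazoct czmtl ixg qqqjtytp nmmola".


Input string: 'svkbo fwbwu ujp arwazoct czmtl ixg qqqjtytp nmmola'
Operation: split by spaces
Words found: 'svkbo', 'fwbwu', 'ujp', 'arwazoct', 'czmtl', 'ixg', 'qqqjtytp', 'nmmola'
Word count: 8


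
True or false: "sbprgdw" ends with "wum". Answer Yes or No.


Input string: 'sbprgdw'
Suffix to check: 'wum'
Last 3 characters of input: 'gdw'
Match: False
Result: No


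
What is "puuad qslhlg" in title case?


Input string: 'puuad qslhlg'
Operation: capitalize first letter of each word
Word transformations: 'puuad'->'Puuad', 'qslhlg'->'Qslhlg'
Result: Puuad Qslhlg


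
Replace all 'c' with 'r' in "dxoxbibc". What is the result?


Input string: 'dxoxbibc'
Operation: replace 'c' with 'r'
Positions of 'c': 7
After replacement: dxoxbibr


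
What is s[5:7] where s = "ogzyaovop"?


Input string: 'ogzyaovop'
Operation: slice [5:7]
Extract characters: s[5]='o', s[6]='v'
Result: ov


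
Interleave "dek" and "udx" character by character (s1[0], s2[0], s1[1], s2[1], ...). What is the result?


String 1: 'dek'
String 2: 'udx'
Operation: alternate characters
Pairs: 'd'+'u', 'e'+'d', 'k'+'x'
Result: duedkx
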